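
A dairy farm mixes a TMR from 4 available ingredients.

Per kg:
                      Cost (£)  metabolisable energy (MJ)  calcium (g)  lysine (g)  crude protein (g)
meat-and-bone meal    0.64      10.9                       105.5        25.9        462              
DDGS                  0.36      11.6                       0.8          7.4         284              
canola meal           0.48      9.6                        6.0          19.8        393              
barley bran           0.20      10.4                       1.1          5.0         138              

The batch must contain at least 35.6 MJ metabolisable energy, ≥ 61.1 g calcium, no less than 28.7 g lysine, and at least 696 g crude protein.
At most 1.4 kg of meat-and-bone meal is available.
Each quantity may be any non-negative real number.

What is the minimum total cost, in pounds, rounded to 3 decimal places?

This is a linear program. Let x1 = kg of meat-and-bone meal, x2 = kg of DDGS, x3 = kg of canola meal, x4 = kg of barley bran.
Minimize 0.64x1 + 0.36x2 + 0.48x3 + 0.2x4 with:
  10.9x1 + 11.6x2 + 9.6x3 + 10.4x4 ≥ 35.6   (metabolisable energy)
  105.5x1 + 0.8x2 + 6x3 + 1.1x4 ≥ 61.1   (calcium)
  25.9x1 + 7.4x2 + 19.8x3 + 5x4 ≥ 28.7   (lysine)
  462x1 + 284x2 + 393x3 + 138x4 ≥ 696   (crude protein)
  x1 ≤ 1.4
  x1, x2, x3, x4 ≥ 0.
The minimum-cost mix takes nothing from canola meal — only meat-and-bone meal, DDGS, barley bran. The metabolisable energy, calcium, crude protein requirements are met with equality.
Optimal quantities: meat-and-bone meal = 0.551 kg, DDGS = 0.3748 kg, barley bran = 2.428 kg.
Hence cost = 0.64·0.551 + 0.36·0.3748 + 0.2·2.428 = £0.97317.

£0.973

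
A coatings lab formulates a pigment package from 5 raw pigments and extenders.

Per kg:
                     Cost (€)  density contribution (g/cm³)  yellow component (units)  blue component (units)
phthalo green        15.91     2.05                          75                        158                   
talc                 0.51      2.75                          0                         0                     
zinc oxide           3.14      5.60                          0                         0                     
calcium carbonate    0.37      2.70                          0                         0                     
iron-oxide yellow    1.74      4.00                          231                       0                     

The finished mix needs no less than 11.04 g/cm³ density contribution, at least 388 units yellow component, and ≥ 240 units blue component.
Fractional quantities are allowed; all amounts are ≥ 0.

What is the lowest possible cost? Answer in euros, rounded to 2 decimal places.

Treat it as an LP. Let x1 = kg of phthalo green, x2 = kg of talc, x3 = kg of zinc oxide, x4 = kg of calcium carbonate, x5 = kg of iron-oxide yellow.
Minimize 15.91x1 + 0.51x2 + 3.14x3 + 0.37x4 + 1.74x5 with:
  2.05x1 + 2.75x2 + 5.6x3 + 2.7x4 + 4x5 ≥ 11.04   (density contribution)
  75x1 + 231x5 ≥ 388   (yellow component)
  158x1 ≥ 240   (blue component)
  x1, x2, x3, x4, x5 ≥ 0.
At the optimum only phthalo green, calcium carbonate, iron-oxide yellow are positive (talc, zinc oxide = 0). Binding constraints: density contribution, yellow component, blue component.
Optimal quantities: phthalo green = 1.519 kg, calcium carbonate = 1.178 kg, iron-oxide yellow = 1.186 kg.
Cost = 15.91·1.519 + 0.37·1.178 + 1.74·1.186 = 26.6668.

€26.67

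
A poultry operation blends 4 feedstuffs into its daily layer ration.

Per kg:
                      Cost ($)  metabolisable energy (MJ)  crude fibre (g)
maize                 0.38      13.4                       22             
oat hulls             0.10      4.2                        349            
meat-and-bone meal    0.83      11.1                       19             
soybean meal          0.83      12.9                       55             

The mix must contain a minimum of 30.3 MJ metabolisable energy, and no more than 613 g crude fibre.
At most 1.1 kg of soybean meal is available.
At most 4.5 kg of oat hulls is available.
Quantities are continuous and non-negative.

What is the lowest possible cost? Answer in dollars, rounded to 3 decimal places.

$0.828

Let x1 = kg of maize, x2 = kg of oat hulls, x3 = kg of meat-and-bone meal, x4 = kg of soybean meal.
Minimize 0.38x1 + 0.1x2 + 0.83x3 + 0.83x4 s.t.:
  13.4x1 + 4.2x2 + 11.1x3 + 12.9x4 ≥ 30.3   (metabolisable energy)
  22x1 + 349x2 + 19x3 + 55x4 ≤ 613   (crude fibre)
  x4 ≤ 1.1
  x2 ≤ 4.5
  x1, x2, x3, x4 ≥ 0.
At the optimum only maize, oat hulls are positive (meat-and-bone meal, soybean meal = 0). The metabolisable energy and crude fibre requirements are met with equality.
That vertex is x1 = 1.745, x2 = 1.646.
Objective = 0.38·1.745 + 0.1·1.646 = 0.82770.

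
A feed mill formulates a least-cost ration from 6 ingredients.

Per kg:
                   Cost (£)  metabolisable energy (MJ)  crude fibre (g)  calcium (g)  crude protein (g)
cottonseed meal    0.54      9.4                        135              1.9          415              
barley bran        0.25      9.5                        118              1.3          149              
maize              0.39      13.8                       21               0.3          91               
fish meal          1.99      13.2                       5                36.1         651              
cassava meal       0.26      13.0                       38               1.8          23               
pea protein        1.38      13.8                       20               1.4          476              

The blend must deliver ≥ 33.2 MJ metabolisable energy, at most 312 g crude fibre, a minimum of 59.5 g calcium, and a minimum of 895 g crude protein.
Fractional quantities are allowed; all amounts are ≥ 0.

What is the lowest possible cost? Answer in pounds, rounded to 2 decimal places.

£3.43

Let x1 = kg of cottonseed meal, x2 = kg of barley bran, x3 = kg of maize, x4 = kg of fish meal, x5 = kg of cassava meal, x6 = kg of pea protein.
Minimize 0.54x1 + 0.25x2 + 0.39x3 + 1.99x4 + 0.26x5 + 1.38x6 subject to:
  9.4x1 + 9.5x2 + 13.8x3 + 13.2x4 + 13x5 + 13.8x6 ≥ 33.2   (metabolisable energy)
  135x1 + 118x2 + 21x3 + 5x4 + 38x5 + 20x6 ≤ 312   (crude fibre)
  1.9x1 + 1.3x2 + 0.3x3 + 36.1x4 + 1.8x5 + 1.4x6 ≥ 59.5   (calcium)
  415x1 + 149x2 + 91x3 + 651x4 + 23x5 + 476x6 ≥ 895   (crude protein)
  x1, x2, x3, x4, x5, x6 ≥ 0.
The optimal basis is {fish meal, cassava meal}; cottonseed meal, barley bran, maize, pea protein drop out. The metabolisable energy and calcium requirements are met with equality.
Solving gives x4 = 1.602, x5 = 0.9272.
Cost = 1.99·1.602 + 0.26·0.9272 = 3.4291.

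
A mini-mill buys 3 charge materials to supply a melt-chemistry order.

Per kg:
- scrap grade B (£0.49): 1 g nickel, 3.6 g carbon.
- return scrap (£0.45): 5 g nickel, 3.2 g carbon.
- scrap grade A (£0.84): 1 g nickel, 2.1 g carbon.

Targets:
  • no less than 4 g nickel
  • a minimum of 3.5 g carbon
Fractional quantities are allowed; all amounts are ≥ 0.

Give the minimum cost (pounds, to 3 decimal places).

Let x1 = kg of scrap grade B, x2 = kg of return scrap, x3 = kg of scrap grade A.
min 0.49x1 + 0.45x2 + 0.84x3 subject to:
  1x1 + 5x2 + 1x3 ≥ 4   (nickel)
  3.6x1 + 3.2x2 + 2.1x3 ≥ 3.5   (carbon)
  x1, x2, x3 ≥ 0.
The optimal basis is {scrap grade B, return scrap}; scrap grade A drops out. Binding constraints: nickel and carbon.
Solving gives x1 = 0.3176, x2 = 0.7365.
Total cost: 0.49·0.3176 + 0.45·0.7365 = 0.48705.

£0.487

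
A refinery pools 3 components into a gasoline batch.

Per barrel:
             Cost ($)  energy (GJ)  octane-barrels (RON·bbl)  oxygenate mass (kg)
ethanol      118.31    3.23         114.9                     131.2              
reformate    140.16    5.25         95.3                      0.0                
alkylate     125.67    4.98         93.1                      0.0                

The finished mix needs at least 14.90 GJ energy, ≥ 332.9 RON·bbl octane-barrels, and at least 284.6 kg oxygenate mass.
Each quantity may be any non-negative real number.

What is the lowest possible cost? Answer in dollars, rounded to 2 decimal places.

Treat it as an LP. Let x1 = barrels of ethanol, x2 = barrels of reformate, x3 = barrels of alkylate.
min 118.31x1 + 140.16x2 + 125.67x3 with:
  3.23x1 + 5.25x2 + 4.98x3 ≥ 14.9   (energy)
  114.9x1 + 95.3x2 + 93.1x3 ≥ 332.9   (octane-barrels)
  131.2x1 ≥ 284.6   (oxygenate mass)
  x1, x2, x3 ≥ 0.
At the optimum only ethanol, alkylate are positive (reformate = 0). There the energy and oxygenate mass constraints are tight.
Solving gives x1 = 2.1692, x3 = 1.585.
Objective = 118.31·2.1692 + 125.67·1.585 = 455.825002.

$455.83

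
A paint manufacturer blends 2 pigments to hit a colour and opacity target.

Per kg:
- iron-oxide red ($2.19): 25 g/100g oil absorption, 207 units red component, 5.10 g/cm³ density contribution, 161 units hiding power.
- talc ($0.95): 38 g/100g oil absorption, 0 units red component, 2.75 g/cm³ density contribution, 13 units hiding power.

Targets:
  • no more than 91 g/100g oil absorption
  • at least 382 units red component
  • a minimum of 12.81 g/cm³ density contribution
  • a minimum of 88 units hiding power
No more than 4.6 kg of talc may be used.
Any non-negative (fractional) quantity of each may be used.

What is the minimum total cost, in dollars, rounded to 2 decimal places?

Treat it as an LP. Let x1 = kg of iron-oxide red, x2 = kg of talc.
Minimize 2.19x1 + 0.95x2 with:
  25x1 + 38x2 ≤ 91   (oil absorption)
  207x1 ≥ 382   (red component)
  5.1x1 + 2.75x2 ≥ 12.81   (density contribution)
  161x1 + 13x2 ≥ 88   (hiding power)
  x2 ≤ 4.6
  x1, x2 ≥ 0.
Both inputs are positive at the optimum. Binding constraints: oil absorption and density contribution.
That vertex is x1 = 1.8915, x2 = 1.1503.
Hence cost = 2.19·1.8915 + 0.95·1.1503 = $5.2352.

$5.24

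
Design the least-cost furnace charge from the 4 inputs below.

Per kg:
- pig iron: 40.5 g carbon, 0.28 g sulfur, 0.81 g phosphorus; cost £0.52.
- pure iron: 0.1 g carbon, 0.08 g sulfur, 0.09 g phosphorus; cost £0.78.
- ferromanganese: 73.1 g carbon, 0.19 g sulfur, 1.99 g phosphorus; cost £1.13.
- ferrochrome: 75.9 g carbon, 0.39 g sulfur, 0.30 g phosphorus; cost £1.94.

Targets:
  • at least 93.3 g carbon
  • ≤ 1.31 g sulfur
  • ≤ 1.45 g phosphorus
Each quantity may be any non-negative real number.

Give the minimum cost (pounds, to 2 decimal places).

Let x1 = kg of pig iron, x2 = kg of pure iron, x3 = kg of ferromanganese, x4 = kg of ferrochrome.
Minimise 0.52x1 + 0.78x2 + 1.13x3 + 1.94x4 s.t.:
  40.5x1 + 0.1x2 + 73.1x3 + 75.9x4 ≥ 93.3   (carbon)
  0.28x1 + 0.08x2 + 0.19x3 + 0.39x4 ≤ 1.31   (sulfur)
  0.81x1 + 0.09x2 + 1.99x3 + 0.3x4 ≤ 1.45   (phosphorus)
  x1, x2, x3, x4 ≥ 0.
The optimal basis is {pig iron, ferrochrome}; pure iron, ferromanganese drop out. Binding constraints: carbon and phosphorus.
Optimal quantities: pig iron = 1.664 kg, ferrochrome = 0.3415 kg.
Objective = 0.52·1.664 + 1.94·0.3415 = 1.5278.

£1.53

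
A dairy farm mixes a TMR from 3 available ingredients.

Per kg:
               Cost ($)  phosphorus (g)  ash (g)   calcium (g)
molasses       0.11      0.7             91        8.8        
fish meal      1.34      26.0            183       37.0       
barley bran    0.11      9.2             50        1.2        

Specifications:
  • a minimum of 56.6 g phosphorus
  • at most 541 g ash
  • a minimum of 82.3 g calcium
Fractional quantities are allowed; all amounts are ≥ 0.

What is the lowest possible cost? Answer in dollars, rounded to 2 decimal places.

$2.67

Let x1 = kg of molasses, x2 = kg of fish meal, x3 = kg of barley bran.
Minimize 0.11x1 + 1.34x2 + 0.11x3 s.t.:
  0.7x1 + 26x2 + 9.2x3 ≥ 56.6   (phosphorus)
  91x1 + 183x2 + 50x3 ≤ 541   (ash)
  8.8x1 + 37x2 + 1.2x3 ≥ 82.3   (calcium)
  x1, x2, x3 ≥ 0.
The optimal mix uses every input. Binding constraints: phosphorus, ash, calcium.
That vertex is x1 = 1.839, x2 = 1.753, x3 = 1.059.
Cost = 0.11·1.839 + 1.34·1.753 + 0.11·1.059 = 2.6678.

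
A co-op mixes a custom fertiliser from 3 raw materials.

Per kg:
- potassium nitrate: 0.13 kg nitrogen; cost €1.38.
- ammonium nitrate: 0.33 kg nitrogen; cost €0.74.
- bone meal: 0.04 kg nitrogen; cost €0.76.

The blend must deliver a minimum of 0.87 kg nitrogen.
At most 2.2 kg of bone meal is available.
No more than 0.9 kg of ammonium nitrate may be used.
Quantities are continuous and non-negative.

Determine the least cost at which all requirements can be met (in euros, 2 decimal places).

Set it up as a linear program. Let x1 = kg of potassium nitrate, x2 = kg of ammonium nitrate, x3 = kg of bone meal.
Minimize 1.38x1 + 0.74x2 + 0.76x3 subject to:
  0.13x1 + 0.33x2 + 0.04x3 ≥ 0.87   (nitrogen)
  x3 ≤ 2.2
  x2 ≤ 0.9
  x1, x2, x3 ≥ 0.
The optimal basis is {potassium nitrate, ammonium nitrate}; bone meal drops out. Binding constraints: nitrogen and the ammonium nitrate cap.
So potassium nitrate = 4.408 kg, ammonium nitrate = 0.9 kg.
Total cost: 1.38·4.408 + 0.74·0.9 = 6.7490.

€6.75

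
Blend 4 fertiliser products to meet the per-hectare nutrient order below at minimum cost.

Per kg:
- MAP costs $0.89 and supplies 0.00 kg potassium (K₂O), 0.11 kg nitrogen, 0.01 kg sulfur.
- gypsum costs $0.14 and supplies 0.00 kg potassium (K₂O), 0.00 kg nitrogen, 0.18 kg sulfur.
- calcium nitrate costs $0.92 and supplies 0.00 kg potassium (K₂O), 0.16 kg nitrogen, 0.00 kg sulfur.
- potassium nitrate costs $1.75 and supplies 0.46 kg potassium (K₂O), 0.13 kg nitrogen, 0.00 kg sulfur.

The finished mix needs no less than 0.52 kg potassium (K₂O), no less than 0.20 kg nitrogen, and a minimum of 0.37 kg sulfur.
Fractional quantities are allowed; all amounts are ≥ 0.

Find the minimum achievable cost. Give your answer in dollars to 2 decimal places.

$2.57

Let x1 = kg of MAP, x2 = kg of gypsum, x3 = kg of calcium nitrate, x4 = kg of potassium nitrate.
Minimise 0.89x1 + 0.14x2 + 0.92x3 + 1.75x4 subject to:
  0.46x4 ≥ 0.52   (potassium (K₂O))
  0.11x1 + 0.16x3 + 0.13x4 ≥ 0.2   (nitrogen)
  0.01x1 + 0.18x2 ≥ 0.37   (sulfur)
  x1, x2, x3, x4 ≥ 0.
The minimum-cost mix takes nothing from MAP — only gypsum, calcium nitrate, potassium nitrate. The potassium (K₂O), nitrogen, sulfur requirements are met with equality.
Solving gives x2 = 2.056, x3 = 0.3315, x4 = 1.13.
Hence cost = 0.14·2.056 + 0.92·0.3315 + 1.75·1.13 = $2.5703.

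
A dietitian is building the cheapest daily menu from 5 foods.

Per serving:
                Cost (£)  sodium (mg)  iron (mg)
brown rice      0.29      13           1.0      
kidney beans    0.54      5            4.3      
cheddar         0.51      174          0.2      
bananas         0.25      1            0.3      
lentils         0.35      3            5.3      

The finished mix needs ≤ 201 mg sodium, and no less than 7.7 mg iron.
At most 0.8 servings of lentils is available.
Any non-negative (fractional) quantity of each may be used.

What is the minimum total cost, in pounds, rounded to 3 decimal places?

Let x1 = servings of brown rice, x2 = servings of kidney beans, x3 = servings of cheddar, x4 = servings of bananas, x5 = servings of lentils.
Minimize 0.29x1 + 0.54x2 + 0.51x3 + 0.25x4 + 0.35x5 s.t.:
  13x1 + 5x2 + 174x3 + 1x4 + 3x5 ≤ 201   (sodium)
  1x1 + 4.3x2 + 0.2x3 + 0.3x4 + 5.3x5 ≥ 7.7   (iron)
  x5 ≤ 0.8
  x1, x2, x3, x4, x5 ≥ 0.
The cheapest feasible vertex uses only kidney beans, lentils; brown rice, cheddar, bananas are not used. The iron and the lentils cap requirements are met with equality.
So kidney beans = 0.8047 servings, lentils = 0.8 servings.
Total cost: 0.54·0.8047 + 0.35·0.8 = 0.71454.

£0.715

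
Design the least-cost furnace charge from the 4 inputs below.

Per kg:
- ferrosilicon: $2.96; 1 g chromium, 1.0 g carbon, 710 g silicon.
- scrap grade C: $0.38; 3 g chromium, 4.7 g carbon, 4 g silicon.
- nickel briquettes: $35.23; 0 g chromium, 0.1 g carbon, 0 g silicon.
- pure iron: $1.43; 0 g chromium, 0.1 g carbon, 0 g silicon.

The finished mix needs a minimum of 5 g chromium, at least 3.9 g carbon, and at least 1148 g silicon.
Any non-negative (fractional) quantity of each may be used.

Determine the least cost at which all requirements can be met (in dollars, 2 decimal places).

Set it up as a linear program. Let x1 = kg of ferrosilicon, x2 = kg of scrap grade C, x3 = kg of nickel briquettes, x4 = kg of pure iron.
Minimise 2.96x1 + 0.38x2 + 35.23x3 + 1.43x4 s.t.:
  1x1 + 3x2 ≥ 5   (chromium)
  1x1 + 4.7x2 + 0.1x3 + 0.1x4 ≥ 3.9   (carbon)
  710x1 + 4x2 ≥ 1148   (silicon)
  x1, x2, x3, x4 ≥ 0.
The optimal basis is {ferrosilicon, scrap grade C}; nickel briquettes, pure iron drop out. There the chromium and silicon constraints are tight.
So ferrosilicon = 1.611 kg, scrap grade C = 1.13 kg.
Objective = 2.96·1.611 + 0.38·1.13 = 5.1980.

$5.20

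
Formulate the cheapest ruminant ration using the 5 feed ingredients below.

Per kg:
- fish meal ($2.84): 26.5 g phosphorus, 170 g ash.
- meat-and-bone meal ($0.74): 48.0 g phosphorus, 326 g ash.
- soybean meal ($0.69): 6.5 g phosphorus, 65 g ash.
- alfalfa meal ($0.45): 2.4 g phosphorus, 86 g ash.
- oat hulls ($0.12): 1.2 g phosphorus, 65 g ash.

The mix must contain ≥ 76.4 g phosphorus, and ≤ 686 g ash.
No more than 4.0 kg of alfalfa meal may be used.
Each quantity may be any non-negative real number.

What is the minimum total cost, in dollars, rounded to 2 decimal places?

$1.18

Set it up as a linear program. Let x1 = kg of fish meal, x2 = kg of meat-and-bone meal, x3 = kg of soybean meal, x4 = kg of alfalfa meal, x5 = kg of oat hulls.
min 2.84x1 + 0.74x2 + 0.69x3 + 0.45x4 + 0.12x5 subject to:
  26.5x1 + 48x2 + 6.5x3 + 2.4x4 + 1.2x5 ≥ 76.4   (phosphorus)
  170x1 + 326x2 + 65x3 + 86x4 + 65x5 ≤ 686   (ash)
  x4 ≤ 4
  x1, x2, x3, x4, x5 ≥ 0.
The optimal basis is {meat-and-bone meal}; fish meal, soybean meal, alfalfa meal, oat hulls drop out. There the phosphorus constraint is tight.
Solving gives x2 = 1.592.
Cost = 0.74·1.592 = 1.1781.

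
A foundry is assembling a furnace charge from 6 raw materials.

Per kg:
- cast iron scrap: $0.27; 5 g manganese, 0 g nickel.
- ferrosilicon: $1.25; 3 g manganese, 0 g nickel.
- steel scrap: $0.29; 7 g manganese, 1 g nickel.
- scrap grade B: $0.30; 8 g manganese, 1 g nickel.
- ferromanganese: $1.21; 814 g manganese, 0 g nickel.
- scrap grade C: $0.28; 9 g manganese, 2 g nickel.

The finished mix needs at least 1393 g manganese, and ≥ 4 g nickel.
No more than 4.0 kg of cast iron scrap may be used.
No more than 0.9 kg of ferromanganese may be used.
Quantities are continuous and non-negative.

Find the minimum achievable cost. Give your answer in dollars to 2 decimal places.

$21.63

Let x1 = kg of cast iron scrap, x2 = kg of ferrosilicon, x3 = kg of steel scrap, x4 = kg of scrap grade B, x5 = kg of ferromanganese, x6 = kg of scrap grade C.
Minimize 0.27x1 + 1.25x2 + 0.29x3 + 0.3x4 + 1.21x5 + 0.28x6 s.t.:
  5x1 + 3x2 + 7x3 + 8x4 + 814x5 + 9x6 ≥ 1393   (manganese)
  1x3 + 1x4 + 2x6 ≥ 4   (nickel)
  x1 ≤ 4
  x5 ≤ 0.9
  x1, x2, x3, x4, x5, x6 ≥ 0.
The cheapest feasible vertex uses only ferromanganese, scrap grade C; cast iron scrap, ferrosilicon, steel scrap, scrap grade B are not used. Binding constraints: manganese and the ferromanganese cap.
Solving gives x5 = 0.9, x6 = 73.378.
Total cost: 1.21·0.9 + 0.28·73.378 = 21.6348.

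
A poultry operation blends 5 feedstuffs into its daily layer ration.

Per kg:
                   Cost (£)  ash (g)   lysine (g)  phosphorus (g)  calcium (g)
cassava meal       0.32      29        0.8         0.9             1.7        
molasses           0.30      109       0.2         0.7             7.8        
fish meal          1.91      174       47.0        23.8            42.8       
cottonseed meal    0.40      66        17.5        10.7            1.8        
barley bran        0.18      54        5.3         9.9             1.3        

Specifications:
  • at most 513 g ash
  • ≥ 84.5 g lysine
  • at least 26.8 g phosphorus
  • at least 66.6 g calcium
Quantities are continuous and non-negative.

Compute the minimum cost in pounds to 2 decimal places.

£3.21

Let x1 = kg of cassava meal, x2 = kg of molasses, x3 = kg of fish meal, x4 = kg of cottonseed meal, x5 = kg of barley bran.
Minimize 0.32x1 + 0.3x2 + 1.91x3 + 0.4x4 + 0.18x5 with:
  29x1 + 109x2 + 174x3 + 66x4 + 54x5 ≤ 513   (ash)
  0.8x1 + 0.2x2 + 47x3 + 17.5x4 + 5.3x5 ≥ 84.5   (lysine)
  0.9x1 + 0.7x2 + 23.8x3 + 10.7x4 + 9.9x5 ≥ 26.8   (phosphorus)
  1.7x1 + 7.8x2 + 42.8x3 + 1.8x4 + 1.3x5 ≥ 66.6   (calcium)
  x1, x2, x3, x4, x5 ≥ 0.
The cheapest feasible vertex uses only fish meal, cottonseed meal; cassava meal, molasses, barley bran are not used. Binding constraints: lysine and calcium.
Optimal quantities: fish meal = 1.525 kg, cottonseed meal = 0.7321 kg.
Cost = 1.91·1.525 + 0.4·0.7321 = 3.2056.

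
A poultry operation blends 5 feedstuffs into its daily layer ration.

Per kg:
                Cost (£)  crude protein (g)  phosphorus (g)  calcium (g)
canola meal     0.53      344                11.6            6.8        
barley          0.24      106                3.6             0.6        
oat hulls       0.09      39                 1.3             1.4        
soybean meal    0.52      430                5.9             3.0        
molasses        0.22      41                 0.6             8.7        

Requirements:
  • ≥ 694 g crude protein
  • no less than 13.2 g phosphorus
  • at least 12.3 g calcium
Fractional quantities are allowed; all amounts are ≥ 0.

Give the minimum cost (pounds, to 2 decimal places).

Let x1 = kg of canola meal, x2 = kg of barley, x3 = kg of oat hulls, x4 = kg of soybean meal, x5 = kg of molasses.
min 0.53x1 + 0.24x2 + 0.09x3 + 0.52x4 + 0.22x5 subject to:
  344x1 + 106x2 + 39x3 + 430x4 + 41x5 ≥ 694   (crude protein)
  11.6x1 + 3.6x2 + 1.3x3 + 5.9x4 + 0.6x5 ≥ 13.2   (phosphorus)
  6.8x1 + 0.6x2 + 1.4x3 + 3x4 + 8.7x5 ≥ 12.3   (calcium)
  x1, x2, x3, x4, x5 ≥ 0.
The cheapest feasible vertex uses only canola meal, soybean meal, molasses; barley, oat hulls are not used. Binding constraints: crude protein, phosphorus, calcium.
Optimal quantities: canola meal = 0.5312 kg, soybean meal = 1.131 kg, molasses = 0.6086 kg.
Cost = 0.53·0.5312 + 0.52·1.131 + 0.22·0.6086 = 1.0035.

£1.00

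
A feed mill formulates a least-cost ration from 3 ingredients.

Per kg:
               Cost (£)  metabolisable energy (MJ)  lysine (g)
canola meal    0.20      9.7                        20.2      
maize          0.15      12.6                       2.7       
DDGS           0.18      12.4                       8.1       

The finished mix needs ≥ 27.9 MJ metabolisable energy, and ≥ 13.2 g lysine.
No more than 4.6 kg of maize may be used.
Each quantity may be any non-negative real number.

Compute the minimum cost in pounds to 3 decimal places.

£0.366

This is a linear program. Let x1 = kg of canola meal, x2 = kg of maize, x3 = kg of DDGS.
Minimize 0.2x1 + 0.15x2 + 0.18x3 subject to:
  9.7x1 + 12.6x2 + 12.4x3 ≥ 27.9   (metabolisable energy)
  20.2x1 + 2.7x2 + 8.1x3 ≥ 13.2   (lysine)
  x2 ≤ 4.6
  x1, x2, x3 ≥ 0.
The minimum-cost mix takes nothing from DDGS — only canola meal, maize. There the metabolisable energy and lysine constraints are tight.
So canola meal = 0.3985 kg, maize = 1.908 kg.
Cost = 0.2·0.3985 + 0.15·1.908 = 0.36590.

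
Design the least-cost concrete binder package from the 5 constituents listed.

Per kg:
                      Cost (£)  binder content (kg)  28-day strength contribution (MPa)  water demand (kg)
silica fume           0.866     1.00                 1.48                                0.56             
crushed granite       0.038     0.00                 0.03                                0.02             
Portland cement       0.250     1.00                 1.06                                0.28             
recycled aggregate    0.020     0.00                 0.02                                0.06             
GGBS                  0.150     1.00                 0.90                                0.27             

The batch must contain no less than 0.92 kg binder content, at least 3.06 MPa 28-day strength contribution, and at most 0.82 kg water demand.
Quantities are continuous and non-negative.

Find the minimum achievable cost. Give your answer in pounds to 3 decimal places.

Let x1 = kg of silica fume, x2 = kg of crushed granite, x3 = kg of Portland cement, x4 = kg of recycled aggregate, x5 = kg of GGBS.
Minimize 0.866x1 + 0.038x2 + 0.25x3 + 0.02x4 + 0.15x5 with:
  1x1 + 1x3 + 1x5 ≥ 0.92   (binder content)
  1.48x1 + 0.03x2 + 1.06x3 + 0.02x4 + 0.9x5 ≥ 3.06   (28-day strength contribution)
  0.56x1 + 0.02x2 + 0.28x3 + 0.06x4 + 0.27x5 ≤ 0.82   (water demand)
  x1, x2, x3, x4, x5 ≥ 0.
At the optimum only Portland cement, GGBS are positive (silica fume, crushed granite, recycled aggregate = 0). The 28-day strength contribution and water demand requirements are met with equality.
So Portland cement = 2.579 kg, GGBS = 0.3626 kg.
Objective = 0.25·2.579 + 0.15·0.3626 = 0.69914.

£0.699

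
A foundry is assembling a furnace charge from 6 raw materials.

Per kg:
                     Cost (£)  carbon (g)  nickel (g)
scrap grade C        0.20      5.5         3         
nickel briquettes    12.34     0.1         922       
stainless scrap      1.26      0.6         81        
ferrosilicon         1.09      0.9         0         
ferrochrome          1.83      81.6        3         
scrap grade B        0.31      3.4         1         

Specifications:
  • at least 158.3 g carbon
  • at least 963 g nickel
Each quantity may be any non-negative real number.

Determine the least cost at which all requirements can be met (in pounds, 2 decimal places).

£16.36

Treat it as an LP. Let x1 = kg of scrap grade C, x2 = kg of nickel briquettes, x3 = kg of stainless scrap, x4 = kg of ferrosilicon, x5 = kg of ferrochrome, x6 = kg of scrap grade B.
Minimise 0.2x1 + 12.34x2 + 1.26x3 + 1.09x4 + 1.83x5 + 0.31x6 subject to:
  5.5x1 + 0.1x2 + 0.6x3 + 0.9x4 + 81.6x5 + 3.4x6 ≥ 158.3   (carbon)
  3x1 + 922x2 + 81x3 + 3x5 + 1x6 ≥ 963   (nickel)
  x1, x2, x3, x4, x5, x6 ≥ 0.
The minimum-cost mix takes nothing from scrap grade C, stainless scrap, ferrosilicon, scrap grade B — only nickel briquettes, ferrochrome. There the carbon and nickel constraints are tight.
So nickel briquettes = 1.038 kg, ferrochrome = 1.939 kg.
Objective = 12.34·1.038 + 1.83·1.939 = 16.3573.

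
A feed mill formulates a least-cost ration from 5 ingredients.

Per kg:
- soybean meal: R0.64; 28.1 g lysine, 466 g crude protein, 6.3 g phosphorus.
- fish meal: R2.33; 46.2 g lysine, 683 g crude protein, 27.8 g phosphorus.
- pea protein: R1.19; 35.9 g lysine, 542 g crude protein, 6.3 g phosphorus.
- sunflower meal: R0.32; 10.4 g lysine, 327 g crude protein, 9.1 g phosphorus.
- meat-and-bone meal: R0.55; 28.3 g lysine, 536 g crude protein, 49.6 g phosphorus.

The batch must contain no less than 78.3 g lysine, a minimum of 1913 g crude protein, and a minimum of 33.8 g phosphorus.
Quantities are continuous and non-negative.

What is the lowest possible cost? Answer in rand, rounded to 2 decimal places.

Let x1 = kg of soybean meal, x2 = kg of fish meal, x3 = kg of pea protein, x4 = kg of sunflower meal, x5 = kg of meat-and-bone meal.
min 0.64x1 + 2.33x2 + 1.19x3 + 0.32x4 + 0.55x5 s.t.:
  28.1x1 + 46.2x2 + 35.9x3 + 10.4x4 + 28.3x5 ≥ 78.3   (lysine)
  466x1 + 683x2 + 542x3 + 327x4 + 536x5 ≥ 1913   (crude protein)
  6.3x1 + 27.8x2 + 6.3x3 + 9.1x4 + 49.6x5 ≥ 33.8   (phosphorus)
  x1, x2, x3, x4, x5 ≥ 0.
The cheapest feasible vertex uses only sunflower meal, meat-and-bone meal; soybean meal, fish meal, pea protein are not used. There the lysine and crude protein constraints are tight.
That vertex is x4 = 3.307, x5 = 1.551.
Cost = 0.32·3.307 + 0.55·1.551 = 1.9113.

R1.91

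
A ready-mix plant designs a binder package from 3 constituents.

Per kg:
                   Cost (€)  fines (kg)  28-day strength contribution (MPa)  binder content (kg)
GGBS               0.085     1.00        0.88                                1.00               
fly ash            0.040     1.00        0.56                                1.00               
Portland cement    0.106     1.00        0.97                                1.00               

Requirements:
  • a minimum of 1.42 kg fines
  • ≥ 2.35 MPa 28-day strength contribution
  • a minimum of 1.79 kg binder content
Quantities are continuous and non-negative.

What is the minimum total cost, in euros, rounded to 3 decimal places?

€0.168

Let x1 = kg of GGBS, x2 = kg of fly ash, x3 = kg of Portland cement.
Minimize 0.085x1 + 0.04x2 + 0.106x3 with:
  1x1 + 1x2 + 1x3 ≥ 1.42   (fines)
  0.88x1 + 0.56x2 + 0.97x3 ≥ 2.35   (28-day strength contribution)
  1x1 + 1x2 + 1x3 ≥ 1.79   (binder content)
  x1, x2, x3 ≥ 0.
The cheapest feasible vertex uses only fly ash; GGBS, Portland cement are not used. The 28-day strength contribution requirement is met with equality.
Solving gives x2 = 4.196.
Objective = 0.04·4.196 = 0.16784.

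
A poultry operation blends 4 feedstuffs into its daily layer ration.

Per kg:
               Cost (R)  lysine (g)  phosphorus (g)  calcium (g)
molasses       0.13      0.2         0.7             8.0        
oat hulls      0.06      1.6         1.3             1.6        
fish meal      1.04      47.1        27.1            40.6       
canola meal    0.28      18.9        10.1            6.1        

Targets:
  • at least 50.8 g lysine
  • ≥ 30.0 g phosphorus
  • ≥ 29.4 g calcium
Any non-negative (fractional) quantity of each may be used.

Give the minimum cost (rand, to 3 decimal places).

Let x1 = kg of molasses, x2 = kg of oat hulls, x3 = kg of fish meal, x4 = kg of canola meal.
Minimise 0.13x1 + 0.06x2 + 1.04x3 + 0.28x4 with:
  0.2x1 + 1.6x2 + 47.1x3 + 18.9x4 ≥ 50.8   (lysine)
  0.7x1 + 1.3x2 + 27.1x3 + 10.1x4 ≥ 30   (phosphorus)
  8x1 + 1.6x2 + 40.6x3 + 6.1x4 ≥ 29.4   (calcium)
  x1, x2, x3, x4 ≥ 0.
The minimum-cost mix takes nothing from molasses, oat hulls — only fish meal, canola meal. Binding constraints: phosphorus and calcium.
So fish meal = 0.4655 kg, canola meal = 1.721 kg.
Total cost: 1.04·0.4655 + 0.28·1.721 = 0.96600.

R0.966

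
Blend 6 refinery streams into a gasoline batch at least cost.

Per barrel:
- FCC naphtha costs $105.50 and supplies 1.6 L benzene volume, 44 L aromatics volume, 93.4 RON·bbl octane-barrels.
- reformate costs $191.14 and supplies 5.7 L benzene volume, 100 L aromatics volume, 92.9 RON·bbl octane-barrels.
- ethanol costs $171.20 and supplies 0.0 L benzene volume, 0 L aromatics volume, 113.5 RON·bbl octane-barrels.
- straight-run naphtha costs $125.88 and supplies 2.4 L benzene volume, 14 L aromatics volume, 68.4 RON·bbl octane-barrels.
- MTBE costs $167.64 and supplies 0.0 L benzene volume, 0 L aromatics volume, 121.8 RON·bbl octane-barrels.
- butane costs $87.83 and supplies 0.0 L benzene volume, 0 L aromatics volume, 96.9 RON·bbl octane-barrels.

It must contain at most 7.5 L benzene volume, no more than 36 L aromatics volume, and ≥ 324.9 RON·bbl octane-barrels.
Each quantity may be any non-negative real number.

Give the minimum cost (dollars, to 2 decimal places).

$294.49

Treat it as an LP. Let x1 = barrels of FCC naphtha, x2 = barrels of reformate, x3 = barrels of ethanol, x4 = barrels of straight-run naphtha, x5 = barrels of MTBE, x6 = barrels of butane.
Minimise 105.5x1 + 191.14x2 + 171.2x3 + 125.88x4 + 167.64x5 + 87.83x6 with:
  1.6x1 + 5.7x2 + 2.4x4 ≤ 7.5   (benzene volume)
  44x1 + 100x2 + 14x4 ≤ 36   (aromatics volume)
  93.4x1 + 92.9x2 + 113.5x3 + 68.4x4 + 121.8x5 + 96.9x6 ≥ 324.9   (octane-barrels)
  x1, x2, x3, x4, x5, x6 ≥ 0.
The cheapest feasible vertex uses only butane; FCC naphtha, reformate, ethanol, straight-run naphtha, MTBE are not used. The octane-barrels requirement is met with equality.
That vertex is x6 = 3.353.
Hence cost = 87.83·3.353 = $294.4940.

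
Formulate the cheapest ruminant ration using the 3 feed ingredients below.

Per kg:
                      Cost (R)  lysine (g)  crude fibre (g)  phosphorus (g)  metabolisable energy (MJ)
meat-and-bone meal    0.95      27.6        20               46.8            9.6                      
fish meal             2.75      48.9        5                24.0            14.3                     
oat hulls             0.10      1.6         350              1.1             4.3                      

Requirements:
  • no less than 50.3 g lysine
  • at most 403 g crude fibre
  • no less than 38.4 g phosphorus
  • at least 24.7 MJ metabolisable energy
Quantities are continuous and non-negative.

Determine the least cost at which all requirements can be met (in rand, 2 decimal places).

Let x1 = kg of meat-and-bone meal, x2 = kg of fish meal, x3 = kg of oat hulls.
Minimise 0.95x1 + 2.75x2 + 0.1x3 s.t.:
  27.6x1 + 48.9x2 + 1.6x3 ≥ 50.3   (lysine)
  20x1 + 5x2 + 350x3 ≤ 403   (crude fibre)
  46.8x1 + 24x2 + 1.1x3 ≥ 38.4   (phosphorus)
  9.6x1 + 14.3x2 + 4.3x3 ≥ 24.7   (metabolisable energy)
  x1, x2, x3 ≥ 0.
The cheapest feasible vertex uses only meat-and-bone meal, oat hulls; fish meal is not used. Binding constraints: crude fibre and metabolisable energy.
Optimal quantities: meat-and-bone meal = 2.111 kg, oat hulls = 1.031 kg.
Total cost: 0.95·2.111 + 0.1·1.031 = 2.1086.

R2.11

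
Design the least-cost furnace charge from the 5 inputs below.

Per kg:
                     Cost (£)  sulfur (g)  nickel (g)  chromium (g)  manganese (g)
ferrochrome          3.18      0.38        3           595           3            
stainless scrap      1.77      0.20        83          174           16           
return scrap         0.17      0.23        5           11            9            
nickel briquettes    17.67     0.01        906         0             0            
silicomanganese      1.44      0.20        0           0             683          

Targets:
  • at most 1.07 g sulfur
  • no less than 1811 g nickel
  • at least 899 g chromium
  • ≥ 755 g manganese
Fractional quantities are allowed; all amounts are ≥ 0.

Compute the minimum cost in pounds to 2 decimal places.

£39.19

Let x1 = kg of ferrochrome, x2 = kg of stainless scrap, x3 = kg of return scrap, x4 = kg of nickel briquettes, x5 = kg of silicomanganese.
Minimize 3.18x1 + 1.77x2 + 0.17x3 + 17.67x4 + 1.44x5 s.t.:
  0.38x1 + 0.2x2 + 0.23x3 + 0.01x4 + 0.2x5 ≤ 1.07   (sulfur)
  3x1 + 83x2 + 5x3 + 906x4 ≥ 1811   (nickel)
  595x1 + 174x2 + 11x3 ≥ 899   (chromium)
  3x1 + 16x2 + 9x3 + 683x5 ≥ 755   (manganese)
  x1, x2, x3, x4, x5 ≥ 0.
The cheapest feasible vertex uses only ferrochrome, stainless scrap, nickel briquettes, silicomanganese; return scrap is not used. There the sulfur, nickel, chromium, manganese constraints are tight.
Optimal quantities: ferrochrome = 0.6142 kg, stainless scrap = 3.066 kg, nickel briquettes = 1.716 kg, silicomanganese = 1.031 kg.
Objective = 3.18·0.6142 + 1.77·3.066 + 17.67·1.716 + 1.44·1.031 = 39.1863.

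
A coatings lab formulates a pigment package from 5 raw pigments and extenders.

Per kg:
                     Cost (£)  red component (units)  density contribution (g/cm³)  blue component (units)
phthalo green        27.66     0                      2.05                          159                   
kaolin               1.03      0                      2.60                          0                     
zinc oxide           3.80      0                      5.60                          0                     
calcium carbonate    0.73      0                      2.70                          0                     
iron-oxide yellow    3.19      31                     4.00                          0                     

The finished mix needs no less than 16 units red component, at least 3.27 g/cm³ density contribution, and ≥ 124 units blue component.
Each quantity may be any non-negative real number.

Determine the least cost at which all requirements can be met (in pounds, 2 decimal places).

This is a linear program. Let x1 = kg of phthalo green, x2 = kg of kaolin, x3 = kg of zinc oxide, x4 = kg of calcium carbonate, x5 = kg of iron-oxide yellow.
Minimise 27.66x1 + 1.03x2 + 3.8x3 + 0.73x4 + 3.19x5 subject to:
  31x5 ≥ 16   (red component)
  2.05x1 + 2.6x2 + 5.6x3 + 2.7x4 + 4x5 ≥ 3.27   (density contribution)
  159x1 ≥ 124   (blue component)
  x1, x2, x3, x4, x5 ≥ 0.
At the optimum only phthalo green, iron-oxide yellow are positive (kaolin, zinc oxide, calcium carbonate = 0). Binding constraints: red component and blue component.
Optimal quantities: phthalo green = 0.7799 kg, iron-oxide yellow = 0.5161 kg.
Hence cost = 27.66·0.7799 + 3.19·0.5161 = £23.2184.

£23.22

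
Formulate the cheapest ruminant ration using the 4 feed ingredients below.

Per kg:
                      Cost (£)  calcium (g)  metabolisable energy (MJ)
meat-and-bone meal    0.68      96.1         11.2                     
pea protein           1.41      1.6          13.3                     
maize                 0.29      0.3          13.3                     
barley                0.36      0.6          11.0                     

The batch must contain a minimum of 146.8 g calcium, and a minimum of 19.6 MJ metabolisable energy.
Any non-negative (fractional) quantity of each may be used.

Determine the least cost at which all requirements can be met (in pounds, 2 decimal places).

Let x1 = kg of meat-and-bone meal, x2 = kg of pea protein, x3 = kg of maize, x4 = kg of barley.
min 0.68x1 + 1.41x2 + 0.29x3 + 0.36x4 subject to:
  96.1x1 + 1.6x2 + 0.3x3 + 0.6x4 ≥ 146.8   (calcium)
  11.2x1 + 13.3x2 + 13.3x3 + 11x4 ≥ 19.6   (metabolisable energy)
  x1, x2, x3, x4 ≥ 0.
At the optimum only meat-and-bone meal, maize are positive (pea protein, barley = 0). Binding constraints: calcium and metabolisable energy.
Optimal quantities: meat-and-bone meal = 1.527 kg, maize = 0.1878 kg.
Hence cost = 0.68·1.527 + 0.29·0.1878 = £1.0928.

£1.09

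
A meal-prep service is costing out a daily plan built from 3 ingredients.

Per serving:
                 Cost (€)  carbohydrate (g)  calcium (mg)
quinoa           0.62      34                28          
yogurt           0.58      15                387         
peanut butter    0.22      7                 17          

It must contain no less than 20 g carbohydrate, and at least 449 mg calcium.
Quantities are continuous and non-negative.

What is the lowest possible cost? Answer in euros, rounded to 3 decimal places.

€0.719

This is a linear program. Let x1 = servings of quinoa, x2 = servings of yogurt, x3 = servings of peanut butter.
Minimise 0.62x1 + 0.58x2 + 0.22x3 s.t.:
  34x1 + 15x2 + 7x3 ≥ 20   (carbohydrate)
  28x1 + 387x2 + 17x3 ≥ 449   (calcium)
  x1, x2, x3 ≥ 0.
The cheapest feasible vertex uses only quinoa, yogurt; peanut butter is not used. Binding constraints: carbohydrate and calcium.
Optimal quantities: quinoa = 0.078898 servings, yogurt = 1.1545 servings.
Hence cost = 0.62·0.078898 + 0.58·1.1545 = €0.71853.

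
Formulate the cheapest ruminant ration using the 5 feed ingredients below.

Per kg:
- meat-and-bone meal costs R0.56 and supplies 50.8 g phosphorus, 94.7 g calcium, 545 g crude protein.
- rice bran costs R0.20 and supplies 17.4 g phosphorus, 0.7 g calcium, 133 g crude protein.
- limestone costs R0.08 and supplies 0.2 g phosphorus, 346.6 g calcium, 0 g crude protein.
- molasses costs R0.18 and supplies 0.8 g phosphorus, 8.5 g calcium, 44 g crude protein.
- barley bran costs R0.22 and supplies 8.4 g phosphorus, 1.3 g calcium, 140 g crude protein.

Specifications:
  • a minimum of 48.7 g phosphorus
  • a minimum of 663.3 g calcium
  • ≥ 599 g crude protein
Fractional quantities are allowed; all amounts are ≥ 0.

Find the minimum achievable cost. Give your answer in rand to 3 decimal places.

R0.745

Treat it as an LP. Let x1 = kg of meat-and-bone meal, x2 = kg of rice bran, x3 = kg of limestone, x4 = kg of molasses, x5 = kg of barley bran.
Minimize 0.56x1 + 0.2x2 + 0.08x3 + 0.18x4 + 0.22x5 subject to:
  50.8x1 + 17.4x2 + 0.2x3 + 0.8x4 + 8.4x5 ≥ 48.7   (phosphorus)
  94.7x1 + 0.7x2 + 346.6x3 + 8.5x4 + 1.3x5 ≥ 663.3   (calcium)
  545x1 + 133x2 + 44x4 + 140x5 ≥ 599   (crude protein)
  x1, x2, x3, x4, x5 ≥ 0.
The optimal basis is {meat-and-bone meal, limestone}; rice bran, molasses, barley bran drop out. The calcium and crude protein requirements are met with equality.
Optimal quantities: meat-and-bone meal = 1.0991 kg, limestone = 1.6134 kg.
Total cost: 0.56·1.0991 + 0.08·1.6134 = 0.74457.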